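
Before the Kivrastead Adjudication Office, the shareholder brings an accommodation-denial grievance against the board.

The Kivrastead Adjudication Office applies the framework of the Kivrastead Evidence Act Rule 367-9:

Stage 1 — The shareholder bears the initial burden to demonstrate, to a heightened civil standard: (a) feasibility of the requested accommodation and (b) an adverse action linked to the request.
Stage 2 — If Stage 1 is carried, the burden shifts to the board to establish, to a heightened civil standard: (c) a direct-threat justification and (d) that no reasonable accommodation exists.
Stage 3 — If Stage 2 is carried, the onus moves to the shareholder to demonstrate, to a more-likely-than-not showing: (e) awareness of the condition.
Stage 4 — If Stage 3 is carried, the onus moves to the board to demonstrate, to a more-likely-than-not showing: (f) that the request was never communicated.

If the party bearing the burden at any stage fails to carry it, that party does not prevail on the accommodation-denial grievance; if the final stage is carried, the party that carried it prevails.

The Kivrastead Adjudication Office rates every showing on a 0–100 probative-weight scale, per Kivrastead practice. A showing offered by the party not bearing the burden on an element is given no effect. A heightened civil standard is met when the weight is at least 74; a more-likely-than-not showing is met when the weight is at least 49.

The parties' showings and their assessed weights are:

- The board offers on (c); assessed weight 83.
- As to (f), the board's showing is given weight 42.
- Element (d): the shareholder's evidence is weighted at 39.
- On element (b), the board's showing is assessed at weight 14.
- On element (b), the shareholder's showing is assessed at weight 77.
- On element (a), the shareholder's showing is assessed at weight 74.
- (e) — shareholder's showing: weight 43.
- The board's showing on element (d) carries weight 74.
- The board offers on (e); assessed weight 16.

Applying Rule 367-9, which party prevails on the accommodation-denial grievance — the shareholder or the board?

Stage 1 (shareholder, a heightened civil standard, weight is at least 74): (a) 74 ≥ 74 — meets; (b) 77 (board's 14 disregarded) ≥ 74 — meets.
  Stage 1 carried; the burden shifts to the board.
Stage 2 (board, a heightened civil standard, weight is at least 74): (c) 83 ≥ 74 — meets; (d) 74 (shareholder's 39 disregarded) ≥ 74 — meets.
  All elements met. The burden passes to the shareholder.
Stage 3 (shareholder, a more-likely-than-not showing, weight is at least 49): (e) 43 (board's 16 disregarded) < 49 — fails.
  Not every element is met, so the shareholder fails to carry Stage 3.
The analysis ends at Stage 3; the board prevails.

board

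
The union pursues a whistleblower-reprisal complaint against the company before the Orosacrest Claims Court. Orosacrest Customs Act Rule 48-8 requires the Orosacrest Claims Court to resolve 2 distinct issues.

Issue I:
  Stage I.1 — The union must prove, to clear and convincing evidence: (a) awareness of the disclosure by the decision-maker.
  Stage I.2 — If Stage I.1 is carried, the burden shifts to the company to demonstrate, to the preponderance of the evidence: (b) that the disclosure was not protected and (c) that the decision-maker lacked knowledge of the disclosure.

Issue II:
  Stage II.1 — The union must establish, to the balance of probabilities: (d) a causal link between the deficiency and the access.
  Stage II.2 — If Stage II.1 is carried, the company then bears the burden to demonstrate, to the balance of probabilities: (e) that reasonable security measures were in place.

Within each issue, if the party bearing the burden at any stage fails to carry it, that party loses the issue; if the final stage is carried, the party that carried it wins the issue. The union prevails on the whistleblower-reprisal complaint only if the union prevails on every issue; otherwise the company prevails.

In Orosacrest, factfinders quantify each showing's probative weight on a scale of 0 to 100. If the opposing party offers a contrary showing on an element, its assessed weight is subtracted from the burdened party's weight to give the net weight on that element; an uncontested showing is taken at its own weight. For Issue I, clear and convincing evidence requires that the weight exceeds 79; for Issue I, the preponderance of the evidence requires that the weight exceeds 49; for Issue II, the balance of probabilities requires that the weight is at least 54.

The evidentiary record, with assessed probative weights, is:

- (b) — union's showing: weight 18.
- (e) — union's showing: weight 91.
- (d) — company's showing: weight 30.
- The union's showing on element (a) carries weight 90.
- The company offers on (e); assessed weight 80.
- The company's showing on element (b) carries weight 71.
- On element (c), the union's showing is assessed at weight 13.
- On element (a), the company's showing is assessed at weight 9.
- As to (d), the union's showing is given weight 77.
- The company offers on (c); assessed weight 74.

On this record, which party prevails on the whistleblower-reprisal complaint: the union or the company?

company

— Issue I —
At Stage I.1 the union must meet clear and convincing evidence (weight exceeds 79): on (a) the weight is 90 less the opposing 9 gives net 81, > 79, so (a) meets the standard.
  The union carries Stage I.1; the company now bears the burden.
At Stage I.2 the company must meet the preponderance of the evidence (weight exceeds 49): on (b) the weight is 71 less the opposing 18 gives net 53, which does exceed 49, so (b) meets the standard; on (c) the weight is 74 less the opposing 13 gives net 61, which does exceed 49, so (c) meets the standard.
  Stage I.2 carried; the final stage is satisfied.
Every stage carried; the company prevails on this issue.
— Issue II —
Stage II.1 — burden on union; standard: the balance of probabilities (weight is at least 54).
    (d): 77 − 30 = 47 < 54 [not met]
  The union does not carry Stage II.1.
The analysis ends at Stage II.1; the company prevails on this issue.
Per-issue: Issue I → company; Issue II → company. The union must prevail on every issue; overall, the company prevails.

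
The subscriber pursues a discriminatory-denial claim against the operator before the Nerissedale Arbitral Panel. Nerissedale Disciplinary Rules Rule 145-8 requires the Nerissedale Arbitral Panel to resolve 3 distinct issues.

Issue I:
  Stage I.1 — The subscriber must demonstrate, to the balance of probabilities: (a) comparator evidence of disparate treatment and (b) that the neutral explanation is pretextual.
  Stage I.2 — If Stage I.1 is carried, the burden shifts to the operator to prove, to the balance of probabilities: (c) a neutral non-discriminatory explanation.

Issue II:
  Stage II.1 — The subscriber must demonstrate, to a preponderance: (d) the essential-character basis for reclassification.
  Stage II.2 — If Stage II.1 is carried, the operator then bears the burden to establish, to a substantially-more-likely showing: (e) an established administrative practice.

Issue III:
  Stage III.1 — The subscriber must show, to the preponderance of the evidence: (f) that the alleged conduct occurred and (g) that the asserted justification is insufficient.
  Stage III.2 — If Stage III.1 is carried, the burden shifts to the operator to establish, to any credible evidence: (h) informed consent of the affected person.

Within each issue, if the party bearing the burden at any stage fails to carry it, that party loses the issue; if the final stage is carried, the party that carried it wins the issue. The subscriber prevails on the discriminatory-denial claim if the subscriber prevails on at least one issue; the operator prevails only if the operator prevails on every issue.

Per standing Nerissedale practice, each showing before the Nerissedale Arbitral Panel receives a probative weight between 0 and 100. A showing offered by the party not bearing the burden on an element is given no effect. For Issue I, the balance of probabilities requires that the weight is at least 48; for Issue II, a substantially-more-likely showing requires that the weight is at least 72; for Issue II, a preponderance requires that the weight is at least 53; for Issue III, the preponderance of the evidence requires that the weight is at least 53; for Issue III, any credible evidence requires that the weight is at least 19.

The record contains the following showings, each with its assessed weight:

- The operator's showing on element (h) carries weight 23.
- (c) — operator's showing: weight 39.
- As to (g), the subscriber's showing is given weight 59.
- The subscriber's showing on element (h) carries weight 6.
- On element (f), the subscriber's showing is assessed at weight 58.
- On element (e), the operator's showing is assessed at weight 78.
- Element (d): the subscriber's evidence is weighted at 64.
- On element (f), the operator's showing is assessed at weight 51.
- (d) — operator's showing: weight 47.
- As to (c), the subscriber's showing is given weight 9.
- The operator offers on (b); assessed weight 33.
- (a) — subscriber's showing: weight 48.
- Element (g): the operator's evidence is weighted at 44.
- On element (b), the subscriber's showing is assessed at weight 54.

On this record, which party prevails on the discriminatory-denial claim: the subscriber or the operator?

subscriber

— Issue I —
Stage I.1 (subscriber, the balance of probabilities, weight is at least 48): (a) 48 ≥ 48 — meets; (b) 54 (operator's 33 disregarded) ≥ 48 — meets.
  The subscriber carries Stage I.1; the operator now bears the burden.
Stage I.2 (operator, the balance of probabilities, weight is at least 48): (c) 39 (subscriber's 9 disregarded) < 48 — fails.
  Stage I.2 not carried; the operator fails its burden.
The analysis ends at Stage I.2; the subscriber prevails on this issue.
— Issue II —
At Stage II.1 the subscriber must meet a preponderance (weight is at least 53): on (d) the weight is 64 (the operator's 47 is given no effect), ≥ 53, so (d) meets the standard.
  The subscriber carries Stage II.1; the operator now bears the burden.
At Stage II.2 the operator must meet a substantially-more-likely showing (weight is at least 72): on (e) the weight is 78, ≥ 72, so (e) meets the standard.
  Stage II.2 carried; the final stage is satisfied.
Every stage carried; the operator prevails on this issue.
— Issue III —
Stage III.1 (subscriber, the preponderance of the evidence, weight is at least 53): (f) 58 (operator's 51 disregarded) ≥ 53 — meets; (g) 59 (operator's 44 disregarded) ≥ 53 — meets.
  Stage III.1 carried; the burden shifts to the operator.
Stage III.2 (operator, any credible evidence, weight is at least 19): (h) 23 (subscriber's 6 disregarded) ≥ 19 — meets.
  Stage III.2 carried; the final stage is satisfied.
With every stage satisfied, the operator prevails on this issue.
Per-issue: Issue I → subscriber; Issue II → operator; Issue III → operator. The subscriber must prevail on at least one issue; overall, the subscriber prevails.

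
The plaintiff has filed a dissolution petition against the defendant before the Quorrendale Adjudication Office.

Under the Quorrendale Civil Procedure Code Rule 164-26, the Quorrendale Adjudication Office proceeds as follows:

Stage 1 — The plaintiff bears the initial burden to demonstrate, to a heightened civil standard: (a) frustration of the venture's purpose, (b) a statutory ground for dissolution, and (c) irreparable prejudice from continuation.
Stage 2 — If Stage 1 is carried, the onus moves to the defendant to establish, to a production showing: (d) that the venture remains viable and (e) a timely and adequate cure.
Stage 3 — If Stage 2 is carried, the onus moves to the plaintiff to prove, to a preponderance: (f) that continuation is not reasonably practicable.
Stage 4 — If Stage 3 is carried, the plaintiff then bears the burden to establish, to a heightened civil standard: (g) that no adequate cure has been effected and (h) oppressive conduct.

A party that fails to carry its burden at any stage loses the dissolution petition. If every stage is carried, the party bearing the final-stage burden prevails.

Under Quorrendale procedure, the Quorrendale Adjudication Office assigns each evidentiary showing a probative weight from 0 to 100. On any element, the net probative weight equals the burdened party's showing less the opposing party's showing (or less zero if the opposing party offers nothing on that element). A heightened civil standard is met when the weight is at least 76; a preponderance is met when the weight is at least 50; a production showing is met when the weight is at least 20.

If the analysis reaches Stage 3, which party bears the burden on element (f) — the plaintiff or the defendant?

plaintiff

Stage 3's rule assigns the burden to the plaintiff (to a preponderance).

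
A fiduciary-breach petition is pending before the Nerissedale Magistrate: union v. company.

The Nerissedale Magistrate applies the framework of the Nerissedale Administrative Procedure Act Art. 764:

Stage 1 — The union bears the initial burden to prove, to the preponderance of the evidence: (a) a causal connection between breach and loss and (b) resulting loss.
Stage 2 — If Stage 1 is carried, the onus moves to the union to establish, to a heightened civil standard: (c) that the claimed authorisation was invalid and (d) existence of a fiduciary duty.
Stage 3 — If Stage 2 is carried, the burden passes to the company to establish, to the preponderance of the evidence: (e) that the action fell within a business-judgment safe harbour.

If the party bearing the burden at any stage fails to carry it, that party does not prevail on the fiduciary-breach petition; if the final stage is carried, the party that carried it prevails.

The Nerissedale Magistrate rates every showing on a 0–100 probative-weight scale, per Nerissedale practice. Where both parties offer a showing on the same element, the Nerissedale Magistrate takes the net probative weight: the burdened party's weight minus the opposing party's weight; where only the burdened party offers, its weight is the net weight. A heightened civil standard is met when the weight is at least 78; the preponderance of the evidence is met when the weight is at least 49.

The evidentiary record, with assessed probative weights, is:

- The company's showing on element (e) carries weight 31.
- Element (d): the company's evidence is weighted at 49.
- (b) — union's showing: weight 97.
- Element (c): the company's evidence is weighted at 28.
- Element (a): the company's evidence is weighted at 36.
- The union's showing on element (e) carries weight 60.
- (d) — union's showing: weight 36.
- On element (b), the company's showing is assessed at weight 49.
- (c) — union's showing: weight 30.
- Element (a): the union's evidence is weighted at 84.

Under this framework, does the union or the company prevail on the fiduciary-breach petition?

Stage 1 (union, the preponderance of the evidence, weight is at least 49): (a) net 84−36=48 < 49 — fails; (b) net 97−49=48 < 49 — fails.
  Not every element is met, so the union fails to carry Stage 1.
So the company prevails.

company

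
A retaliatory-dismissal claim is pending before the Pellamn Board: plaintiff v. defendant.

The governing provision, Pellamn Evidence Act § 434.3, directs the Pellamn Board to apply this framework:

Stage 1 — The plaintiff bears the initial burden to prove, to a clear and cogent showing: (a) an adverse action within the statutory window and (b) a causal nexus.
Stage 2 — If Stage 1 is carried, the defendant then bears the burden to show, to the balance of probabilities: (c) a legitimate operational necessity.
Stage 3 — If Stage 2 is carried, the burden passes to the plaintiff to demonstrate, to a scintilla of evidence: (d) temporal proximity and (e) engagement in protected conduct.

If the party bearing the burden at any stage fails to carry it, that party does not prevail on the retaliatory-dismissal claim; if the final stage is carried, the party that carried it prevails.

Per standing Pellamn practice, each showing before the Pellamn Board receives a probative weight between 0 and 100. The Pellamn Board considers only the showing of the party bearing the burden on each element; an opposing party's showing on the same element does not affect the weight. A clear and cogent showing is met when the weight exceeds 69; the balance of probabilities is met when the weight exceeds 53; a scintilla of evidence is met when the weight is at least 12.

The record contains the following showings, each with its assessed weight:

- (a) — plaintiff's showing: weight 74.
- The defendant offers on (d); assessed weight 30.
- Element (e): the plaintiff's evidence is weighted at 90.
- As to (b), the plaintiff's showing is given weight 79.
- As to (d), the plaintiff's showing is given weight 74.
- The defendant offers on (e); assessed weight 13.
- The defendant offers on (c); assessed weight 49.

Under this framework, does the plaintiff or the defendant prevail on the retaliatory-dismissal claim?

Stage 1 — burden on plaintiff; standard: a clear and cogent showing (weight exceeds 69).
    (a): 74 > 69 [met]
    (b): 79 > 69 [met]
  Stage 1 is satisfied; the onus moves to the defendant.
Stage 2 — burden on defendant; standard: the balance of probabilities (weight exceeds 53).
    (c): 49 ≤ 53 [not met]
  The defendant does not carry Stage 2.
So the plaintiff prevails.

plaintiff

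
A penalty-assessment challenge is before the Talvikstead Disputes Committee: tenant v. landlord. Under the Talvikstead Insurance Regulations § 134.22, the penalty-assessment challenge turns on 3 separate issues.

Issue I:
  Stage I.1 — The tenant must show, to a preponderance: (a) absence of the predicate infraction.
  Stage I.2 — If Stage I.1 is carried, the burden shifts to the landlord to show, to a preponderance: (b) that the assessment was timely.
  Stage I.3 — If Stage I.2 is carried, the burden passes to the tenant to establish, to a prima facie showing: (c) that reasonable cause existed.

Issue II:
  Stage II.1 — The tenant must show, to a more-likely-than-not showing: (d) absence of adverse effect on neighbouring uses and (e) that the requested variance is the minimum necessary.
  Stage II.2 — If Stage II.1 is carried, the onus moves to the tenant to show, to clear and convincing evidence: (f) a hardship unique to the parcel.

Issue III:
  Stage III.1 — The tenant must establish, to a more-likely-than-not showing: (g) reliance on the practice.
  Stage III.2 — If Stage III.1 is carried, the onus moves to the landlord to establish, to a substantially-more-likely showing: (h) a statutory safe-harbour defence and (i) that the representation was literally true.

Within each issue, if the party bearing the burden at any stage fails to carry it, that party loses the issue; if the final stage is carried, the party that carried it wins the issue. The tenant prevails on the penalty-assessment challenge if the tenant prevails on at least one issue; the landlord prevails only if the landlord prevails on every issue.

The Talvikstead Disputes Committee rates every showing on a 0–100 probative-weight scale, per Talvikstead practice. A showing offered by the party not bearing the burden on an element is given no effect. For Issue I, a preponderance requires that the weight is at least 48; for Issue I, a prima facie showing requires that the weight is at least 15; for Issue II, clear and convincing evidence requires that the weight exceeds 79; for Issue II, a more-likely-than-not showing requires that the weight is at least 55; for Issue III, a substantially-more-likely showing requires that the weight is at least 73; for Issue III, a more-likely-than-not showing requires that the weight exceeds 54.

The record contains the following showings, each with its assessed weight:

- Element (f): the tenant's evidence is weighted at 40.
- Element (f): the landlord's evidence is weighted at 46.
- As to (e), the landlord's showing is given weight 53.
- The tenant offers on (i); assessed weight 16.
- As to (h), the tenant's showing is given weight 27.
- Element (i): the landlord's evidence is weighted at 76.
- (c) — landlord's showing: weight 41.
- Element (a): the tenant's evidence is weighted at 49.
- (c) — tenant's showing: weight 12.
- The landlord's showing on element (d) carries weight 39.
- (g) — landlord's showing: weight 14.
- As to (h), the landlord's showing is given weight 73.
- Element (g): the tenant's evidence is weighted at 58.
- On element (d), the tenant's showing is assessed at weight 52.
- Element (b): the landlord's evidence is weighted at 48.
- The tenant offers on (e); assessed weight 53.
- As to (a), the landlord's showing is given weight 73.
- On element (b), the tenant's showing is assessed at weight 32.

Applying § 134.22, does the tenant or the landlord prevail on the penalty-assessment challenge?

— Issue I —
At Stage I.1 the tenant must meet a preponderance (weight is at least 48): on (a) the weight is 49 (the landlord's 73 is given no effect), ≥ 48, so (a) meets the standard.
  All elements met. The burden passes to the landlord.
At Stage I.2 the landlord must meet a preponderance (weight is at least 48): on (b) the weight is 48 (the tenant's 32 is given no effect), ≥ 48, so (b) meets the standard.
  Stage I.2 carried; the burden shifts to the tenant.
At Stage I.3 the tenant must meet a prima facie showing (weight is at least 15): on (c) the weight is 12 (the landlord's 41 is given no effect), < 15, so (c) does not meet the standard.
  The tenant does not carry Stage I.3.
The analysis ends at Stage I.3; the landlord prevails on this issue.
— Issue II —
Stage II.1 — burden on tenant; standard: a more-likely-than-not showing (weight is at least 55).
    (d): 52 (landlord's 39 disregarded) < 55 [not met]
    (e): 53 (landlord's 53 disregarded) < 55 [not met]
  Not every element is met, so the tenant fails to carry Stage II.1.
The analysis ends at Stage II.1; the landlord prevails on this issue.
— Issue III —
At Stage III.1 the tenant must meet a more-likely-than-not showing (weight exceeds 54): on (g) the weight is 58 (the landlord's 14 is given no effect), > 54, so (g) meets the standard.
  All elements met. The burden passes to the landlord.
At Stage III.2 the landlord must meet a substantially-more-likely showing (weight is at least 73): on (h) the weight is 73 (the tenant's 27 is given no effect), which does reach 73, so (h) meets the standard; on (i) the weight is 76 (the tenant's 16 is given no effect), ≥ 73, so (i) meets the standard.
  All elements met at the final stage.
With every stage satisfied, the landlord prevails on this issue.
Per-issue: Issue I → landlord; Issue II → landlord; Issue III → landlord. The tenant must prevail on at least one issue; overall, the landlord prevails.

landlord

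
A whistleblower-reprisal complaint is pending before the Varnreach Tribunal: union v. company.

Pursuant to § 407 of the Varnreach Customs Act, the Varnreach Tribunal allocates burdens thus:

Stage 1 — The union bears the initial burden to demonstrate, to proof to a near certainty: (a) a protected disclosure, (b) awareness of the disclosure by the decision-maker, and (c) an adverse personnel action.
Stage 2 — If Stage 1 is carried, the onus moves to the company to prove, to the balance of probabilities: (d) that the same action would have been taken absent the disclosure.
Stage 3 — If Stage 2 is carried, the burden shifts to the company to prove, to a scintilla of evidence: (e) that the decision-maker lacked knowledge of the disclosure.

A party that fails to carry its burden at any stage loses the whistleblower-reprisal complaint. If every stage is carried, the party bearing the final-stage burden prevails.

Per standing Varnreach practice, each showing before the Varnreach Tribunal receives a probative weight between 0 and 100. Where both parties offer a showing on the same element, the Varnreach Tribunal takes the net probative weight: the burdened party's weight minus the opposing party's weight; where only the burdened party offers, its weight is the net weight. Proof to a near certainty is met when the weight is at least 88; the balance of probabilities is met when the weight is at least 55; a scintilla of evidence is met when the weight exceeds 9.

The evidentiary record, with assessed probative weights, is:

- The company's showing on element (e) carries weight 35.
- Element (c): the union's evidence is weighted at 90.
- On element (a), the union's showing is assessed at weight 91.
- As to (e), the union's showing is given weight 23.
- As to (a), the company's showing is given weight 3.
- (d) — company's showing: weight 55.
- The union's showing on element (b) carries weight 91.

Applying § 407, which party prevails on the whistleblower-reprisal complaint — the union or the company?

Stage 1 — burden on union; standard: proof to a near certainty (weight is at least 88).
    (a): 91 − 3 = 88 ≥ 88 [met]
    (b): 91 ≥ 88 [met]
    (c): 90 ≥ 88 [met]
  Stage 1 is satisfied; the onus moves to the company.
Stage 2 — burden on company; standard: the balance of probabilities (weight is at least 55).
    (d): 55 ≥ 55 [met]
  All elements met. The company retains the burden for Stage 3.
Stage 3 — burden on company; standard: a scintilla of evidence (weight exceeds 9).
    (e): 35 − 23 = 12 > 9 [met]
  All elements met at the final stage.
With every stage satisfied, the company prevails.

company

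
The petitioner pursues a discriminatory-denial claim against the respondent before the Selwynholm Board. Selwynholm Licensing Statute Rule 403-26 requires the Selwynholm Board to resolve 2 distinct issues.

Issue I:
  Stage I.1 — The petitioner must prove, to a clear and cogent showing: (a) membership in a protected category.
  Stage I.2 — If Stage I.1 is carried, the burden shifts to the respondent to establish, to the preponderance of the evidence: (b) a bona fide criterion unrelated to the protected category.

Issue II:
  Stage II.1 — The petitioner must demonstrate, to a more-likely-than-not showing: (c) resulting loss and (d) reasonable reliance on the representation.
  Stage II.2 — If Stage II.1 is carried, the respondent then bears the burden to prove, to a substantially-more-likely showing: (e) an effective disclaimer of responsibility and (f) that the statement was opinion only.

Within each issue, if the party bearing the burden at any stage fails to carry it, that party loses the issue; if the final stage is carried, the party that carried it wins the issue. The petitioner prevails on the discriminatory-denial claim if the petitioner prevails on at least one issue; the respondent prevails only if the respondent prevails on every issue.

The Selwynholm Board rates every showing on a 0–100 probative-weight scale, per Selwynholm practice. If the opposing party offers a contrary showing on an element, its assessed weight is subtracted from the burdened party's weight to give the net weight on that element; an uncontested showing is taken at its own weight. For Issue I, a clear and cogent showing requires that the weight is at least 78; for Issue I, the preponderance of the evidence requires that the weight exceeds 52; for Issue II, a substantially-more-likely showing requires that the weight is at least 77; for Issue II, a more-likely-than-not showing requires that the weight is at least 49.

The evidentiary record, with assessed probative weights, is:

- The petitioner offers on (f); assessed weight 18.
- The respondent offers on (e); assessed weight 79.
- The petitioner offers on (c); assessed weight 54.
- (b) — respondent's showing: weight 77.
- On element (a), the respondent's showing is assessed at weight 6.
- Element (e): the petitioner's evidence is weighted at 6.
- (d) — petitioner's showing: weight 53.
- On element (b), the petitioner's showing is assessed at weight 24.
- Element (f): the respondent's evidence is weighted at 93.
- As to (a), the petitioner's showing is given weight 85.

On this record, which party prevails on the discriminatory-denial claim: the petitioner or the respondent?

— Issue I —
Stage I.1 — burden on petitioner; standard: a clear and cogent showing (weight is at least 78).
    (a): 85 − 6 = 79 ≥ 78 [met]
  Stage I.1 carried; the burden shifts to the respondent.
Stage I.2 — burden on respondent; standard: the preponderance of the evidence (weight exceeds 52).
    (b): 77 − 24 = 53 > 52 [met]
  All elements met at the final stage.
With every stage satisfied, the respondent prevails on this issue.
— Issue II —
At Stage II.1 the petitioner must meet a more-likely-than-not showing (weight is at least 49): on (c) the weight is 54, ≥ 49, so (c) meets the standard; on (d) the weight is 53, which does reach 49, so (d) meets the standard.
  Stage II.1 is satisfied; the onus moves to the respondent.
At Stage II.2 the respondent must meet a substantially-more-likely showing (weight is at least 77): on (e) the weight is 79 less the opposing 6 gives net 73, which does not reach 77, so (e) does not meet the standard; on (f) the weight is 93 less the opposing 18 gives net 75, < 77, so (f) does not meet the standard.
  The respondent does not carry Stage II.2.
The petitioner prevails on this issue.
Per-issue: Issue I → respondent; Issue II → petitioner. The petitioner must prevail on at least one issue; overall, the petitioner prevails.

petitioner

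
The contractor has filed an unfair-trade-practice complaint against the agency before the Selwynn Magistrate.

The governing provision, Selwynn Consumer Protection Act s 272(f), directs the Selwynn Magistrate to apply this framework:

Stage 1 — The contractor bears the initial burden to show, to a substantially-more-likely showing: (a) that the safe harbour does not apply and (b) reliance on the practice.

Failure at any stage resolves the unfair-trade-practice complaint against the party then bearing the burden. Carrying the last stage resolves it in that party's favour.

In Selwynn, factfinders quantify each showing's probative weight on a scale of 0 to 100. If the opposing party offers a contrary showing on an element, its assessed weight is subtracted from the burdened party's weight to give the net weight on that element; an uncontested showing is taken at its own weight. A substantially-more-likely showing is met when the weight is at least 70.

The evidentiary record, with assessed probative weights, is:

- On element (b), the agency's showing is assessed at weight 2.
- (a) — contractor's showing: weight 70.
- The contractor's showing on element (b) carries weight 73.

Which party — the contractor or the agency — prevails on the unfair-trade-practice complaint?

contractor

At Stage 1 the contractor must meet a substantially-more-likely showing (weight is at least 70): on (a) the weight is 70, ≥ 70, so (a) meets the standard; on (b) the weight is 73 less the opposing 2 gives net 71, ≥ 70, so (b) meets the standard.
  All elements met at the final stage.
Every stage carried; the contractor prevails.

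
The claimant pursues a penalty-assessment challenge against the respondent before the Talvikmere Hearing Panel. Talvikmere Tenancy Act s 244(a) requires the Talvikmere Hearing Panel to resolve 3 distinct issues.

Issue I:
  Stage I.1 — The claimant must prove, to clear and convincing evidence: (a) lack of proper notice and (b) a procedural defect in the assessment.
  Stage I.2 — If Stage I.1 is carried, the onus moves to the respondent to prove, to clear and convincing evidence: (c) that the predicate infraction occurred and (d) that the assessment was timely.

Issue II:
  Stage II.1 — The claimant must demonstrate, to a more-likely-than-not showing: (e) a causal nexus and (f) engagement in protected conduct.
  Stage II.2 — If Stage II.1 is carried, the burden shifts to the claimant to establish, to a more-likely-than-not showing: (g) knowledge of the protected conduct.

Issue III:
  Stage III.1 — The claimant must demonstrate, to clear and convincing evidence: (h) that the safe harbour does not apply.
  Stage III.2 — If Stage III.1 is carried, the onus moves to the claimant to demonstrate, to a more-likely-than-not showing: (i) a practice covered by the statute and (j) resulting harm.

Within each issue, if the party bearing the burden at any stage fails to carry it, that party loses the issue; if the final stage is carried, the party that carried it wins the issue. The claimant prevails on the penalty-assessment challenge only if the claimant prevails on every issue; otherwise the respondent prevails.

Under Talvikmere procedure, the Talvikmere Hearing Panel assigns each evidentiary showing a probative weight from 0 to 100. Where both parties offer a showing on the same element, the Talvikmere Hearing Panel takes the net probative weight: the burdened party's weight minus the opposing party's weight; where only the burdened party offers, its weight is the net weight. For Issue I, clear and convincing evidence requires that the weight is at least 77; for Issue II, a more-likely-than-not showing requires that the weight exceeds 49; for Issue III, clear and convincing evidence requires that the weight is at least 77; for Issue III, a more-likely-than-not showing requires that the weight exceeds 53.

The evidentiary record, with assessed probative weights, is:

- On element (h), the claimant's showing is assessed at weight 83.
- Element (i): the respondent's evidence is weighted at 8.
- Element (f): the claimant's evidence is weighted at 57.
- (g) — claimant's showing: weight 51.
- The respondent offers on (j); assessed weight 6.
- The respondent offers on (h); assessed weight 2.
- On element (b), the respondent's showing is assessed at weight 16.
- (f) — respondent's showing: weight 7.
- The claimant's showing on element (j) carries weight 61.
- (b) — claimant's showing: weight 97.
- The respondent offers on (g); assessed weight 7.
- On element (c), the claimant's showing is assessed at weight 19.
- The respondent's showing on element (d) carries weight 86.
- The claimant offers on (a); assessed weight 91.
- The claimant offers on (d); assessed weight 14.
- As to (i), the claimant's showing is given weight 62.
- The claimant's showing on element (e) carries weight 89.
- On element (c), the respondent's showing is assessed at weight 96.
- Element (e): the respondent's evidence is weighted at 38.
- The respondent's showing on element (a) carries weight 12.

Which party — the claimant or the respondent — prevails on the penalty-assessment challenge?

— Issue I —
At Stage I.1 the claimant must meet clear and convincing evidence (weight is at least 77): on (a) the weight is 91 less the opposing 12 gives net 79, which does reach 77, so (a) meets the standard; on (b) the weight is 97 less the opposing 16 gives net 81, ≥ 77, so (b) meets the standard.
  All elements met. The burden passes to the respondent.
At Stage I.2 the respondent must meet clear and convincing evidence (weight is at least 77): on (c) the weight is 96 less the opposing 19 gives net 77, ≥ 77, so (c) meets the standard; on (d) the weight is 86 less the opposing 14 gives net 72, which does not reach 77, so (d) does not meet the standard.
  Stage I.2 not carried; the respondent fails its burden.
The analysis ends at Stage I.2; the claimant prevails on this issue.
— Issue II —
Stage II.1 — burden on claimant; standard: a more-likely-than-not showing (weight exceeds 49).
    (e): 89 − 38 = 51 > 49 [met]
    (f): 57 − 7 = 50 > 49 [met]
  Stage II.1 is satisfied; the claimant continues to bear the burden.
Stage II.2 — burden on claimant; standard: a more-likely-than-not showing (weight exceeds 49).
    (g): 51 − 7 = 44 ≤ 49 [not met]
  The claimant does not carry Stage II.2.
The analysis ends at Stage II.2; the respondent prevails on this issue.
— Issue III —
Stage III.1 (claimant, clear and convincing evidence, weight is at least 77): (h) net 83−2=81 ≥ 77 — meets.
  Stage III.1 is satisfied; the claimant continues to bear the burden.
Stage III.2 (claimant, a more-likely-than-not showing, weight exceeds 53): (i) net 62−8=54 > 53 — meets; (j) net 61−6=55 > 53 — meets.
  All elements met at the final stage.
With every stage satisfied, the claimant prevails on this issue.
Per-issue: Issue I → claimant; Issue II → respondent; Issue III → claimant. The claimant must prevail on every issue; overall, the respondent prevails.

respondent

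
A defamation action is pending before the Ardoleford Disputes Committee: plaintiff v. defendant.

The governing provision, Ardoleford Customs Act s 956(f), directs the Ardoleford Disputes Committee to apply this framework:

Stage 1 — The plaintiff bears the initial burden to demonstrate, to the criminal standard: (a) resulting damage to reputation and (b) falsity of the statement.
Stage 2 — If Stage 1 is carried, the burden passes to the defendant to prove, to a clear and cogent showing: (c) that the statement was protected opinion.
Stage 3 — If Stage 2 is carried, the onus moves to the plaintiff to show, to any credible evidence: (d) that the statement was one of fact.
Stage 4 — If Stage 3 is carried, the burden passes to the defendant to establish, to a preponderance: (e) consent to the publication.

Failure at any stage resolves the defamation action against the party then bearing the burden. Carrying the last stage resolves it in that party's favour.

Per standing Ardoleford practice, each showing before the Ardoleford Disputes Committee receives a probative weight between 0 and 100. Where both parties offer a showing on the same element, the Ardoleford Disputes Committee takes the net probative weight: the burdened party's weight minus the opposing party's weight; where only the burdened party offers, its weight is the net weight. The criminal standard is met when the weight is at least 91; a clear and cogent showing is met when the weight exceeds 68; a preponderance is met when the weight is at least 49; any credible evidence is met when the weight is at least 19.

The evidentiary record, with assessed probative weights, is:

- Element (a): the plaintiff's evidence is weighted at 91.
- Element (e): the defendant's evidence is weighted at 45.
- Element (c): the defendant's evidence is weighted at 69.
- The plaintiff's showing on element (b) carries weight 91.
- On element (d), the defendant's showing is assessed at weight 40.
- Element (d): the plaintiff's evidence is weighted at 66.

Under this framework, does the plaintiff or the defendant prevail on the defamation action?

plaintiff

At Stage 1 the plaintiff must meet the criminal standard (weight is at least 91): on (a) the weight is 91, which does reach 91, so (a) meets the standard; on (b) the weight is 91, ≥ 91, so (b) meets the standard.
  Stage 1 carried; the burden shifts to the defendant.
At Stage 2 the defendant must meet a clear and cogent showing (weight exceeds 68): on (c) the weight is 69, > 68, so (c) meets the standard.
  Stage 2 is satisfied; the onus moves to the plaintiff.
At Stage 3 the plaintiff must meet any credible evidence (weight is at least 19): on (d) the weight is 66 less the opposing 40 gives net 26, ≥ 19, so (d) meets the standard.
  Stage 3 is satisfied; the onus moves to the defendant.
At Stage 4 the defendant must meet a preponderance (weight is at least 49): on (e) the weight is 45, < 49, so (e) does not meet the standard.
  Not every element is met, so the defendant fails to carry Stage 4.
The plaintiff prevails.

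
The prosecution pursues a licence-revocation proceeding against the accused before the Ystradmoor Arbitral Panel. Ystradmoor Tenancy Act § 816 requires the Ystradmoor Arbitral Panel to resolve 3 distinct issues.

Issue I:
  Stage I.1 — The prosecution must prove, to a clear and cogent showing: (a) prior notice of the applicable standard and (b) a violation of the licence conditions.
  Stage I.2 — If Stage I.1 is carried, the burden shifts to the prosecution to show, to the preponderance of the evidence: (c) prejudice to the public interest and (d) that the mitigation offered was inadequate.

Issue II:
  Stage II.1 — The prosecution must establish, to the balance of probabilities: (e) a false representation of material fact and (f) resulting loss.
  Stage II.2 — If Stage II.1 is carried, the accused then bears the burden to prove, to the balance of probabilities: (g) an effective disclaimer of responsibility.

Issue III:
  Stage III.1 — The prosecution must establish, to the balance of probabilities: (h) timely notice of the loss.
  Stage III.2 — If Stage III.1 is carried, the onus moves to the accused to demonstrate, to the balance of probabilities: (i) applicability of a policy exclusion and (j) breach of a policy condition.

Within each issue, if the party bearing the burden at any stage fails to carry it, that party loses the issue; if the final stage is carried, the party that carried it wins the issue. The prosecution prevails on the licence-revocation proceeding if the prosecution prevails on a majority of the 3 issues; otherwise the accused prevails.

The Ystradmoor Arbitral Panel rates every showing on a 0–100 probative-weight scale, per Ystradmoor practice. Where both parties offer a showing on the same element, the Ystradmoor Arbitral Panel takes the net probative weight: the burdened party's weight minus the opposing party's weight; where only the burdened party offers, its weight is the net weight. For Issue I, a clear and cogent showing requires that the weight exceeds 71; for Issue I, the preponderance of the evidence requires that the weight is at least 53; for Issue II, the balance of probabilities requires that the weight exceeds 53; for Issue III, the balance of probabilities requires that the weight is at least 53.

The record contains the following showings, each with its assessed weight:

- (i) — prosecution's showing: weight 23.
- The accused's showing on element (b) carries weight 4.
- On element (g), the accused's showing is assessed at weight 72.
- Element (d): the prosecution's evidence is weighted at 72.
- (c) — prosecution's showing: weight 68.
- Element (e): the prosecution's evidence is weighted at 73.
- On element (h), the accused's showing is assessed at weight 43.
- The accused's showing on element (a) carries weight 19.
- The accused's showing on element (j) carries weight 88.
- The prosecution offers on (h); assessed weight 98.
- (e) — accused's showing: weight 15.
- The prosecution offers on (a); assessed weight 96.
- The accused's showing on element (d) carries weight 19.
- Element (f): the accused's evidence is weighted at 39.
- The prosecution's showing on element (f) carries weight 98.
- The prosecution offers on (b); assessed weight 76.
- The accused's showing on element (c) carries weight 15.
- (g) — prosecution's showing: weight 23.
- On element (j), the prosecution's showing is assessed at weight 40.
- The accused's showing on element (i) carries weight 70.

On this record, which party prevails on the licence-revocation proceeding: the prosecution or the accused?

prosecution

— Issue I —
Stage I.1 — burden on prosecution; standard: a clear and cogent showing (weight exceeds 71).
    (a): 96 − 19 = 77 > 71 [met]
    (b): 76 − 4 = 72 > 71 [met]
  Stage I.1 is satisfied; the prosecution continues to bear the burden.
Stage I.2 — burden on prosecution; standard: the preponderance of the evidence (weight is at least 53).
    (c): 68 − 15 = 53 ≥ 53 [met]
    (d): 72 − 19 = 53 ≥ 53 [met]
  The prosecution carries the last stage.
With every stage satisfied, the prosecution prevails on this issue.
— Issue II —
Stage II.1 (prosecution, the balance of probabilities, weight exceeds 53): (e) net 73−15=58 > 53 — meets; (f) net 98−39=59 > 53 — meets.
  Stage II.1 is satisfied; the onus moves to the accused.
Stage II.2 (accused, the balance of probabilities, weight exceeds 53): (g) net 72−23=49 ≤ 53 — fails.
  The accused does not carry Stage II.2.
The analysis ends at Stage II.2; the prosecution prevails on this issue.
— Issue III —
Stage III.1 (prosecution, the balance of probabilities, weight is at least 53): (h) net 98−43=55 ≥ 53 — meets.
  All elements met. The burden passes to the accused.
Stage III.2 (accused, the balance of probabilities, weight is at least 53): (i) net 70−23=47 < 53 — fails; (j) net 88−40=48 < 53 — fails.
  The accused does not carry Stage III.2.
The analysis ends at Stage III.2; the prosecution prevails on this issue.
Per-issue: Issue I → prosecution; Issue II → prosecution; Issue III → prosecution. The prosecution must prevail on a majority of issues; overall, the prosecution prevails.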